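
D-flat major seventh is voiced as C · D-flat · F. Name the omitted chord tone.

A-flat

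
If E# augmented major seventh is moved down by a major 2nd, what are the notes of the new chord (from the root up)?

E-sharp down a major 2nd → D-sharp. New chord: D-sharp augmented major seventh.
D-sharp — root
F-double-sharp — major 3rd
A-double-sharp — augmented 5th
C-double-sharp — major 7th

D-sharp  F-double-sharp  A-double-sharp  C-double-sharp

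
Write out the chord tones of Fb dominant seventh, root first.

Fb dominant seventh: dominant seventh on Fb.
Root: Fb
Major 3rd (3rd): Ab
Perfect 5th (5th): Cb
Minor 7th (7th): Ebb

Fb, Ab, Cb, Ebb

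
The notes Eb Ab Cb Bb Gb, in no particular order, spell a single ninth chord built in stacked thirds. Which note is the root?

Arranged so that each adjacent pair is a third by letter name: Ab – Cb – Eb – Gb – Bb.
The bottom of that stack, Ab, is the root (this is Ab minor ninth).

Ab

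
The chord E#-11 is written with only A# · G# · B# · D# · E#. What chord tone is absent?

E#-11 = E#, G#, B#, D#, F##, A#. The voicing lacks the 9th (major 9th), F##.

F##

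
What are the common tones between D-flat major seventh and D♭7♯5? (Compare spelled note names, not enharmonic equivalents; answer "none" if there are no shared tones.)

D-flat major seventh = Db, F, Ab, C.
D♭7♯5 = Db, F, A, Cb.
Shared: Db, F.

Db F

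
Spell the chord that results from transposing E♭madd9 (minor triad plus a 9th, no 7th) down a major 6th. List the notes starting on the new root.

Gb – Bbb – Db – Ab

Eb down a major 6th → Gb. New chord: Gb minor added-ninth.
- root: Gb
- minor 3rd: Bbb
- perfect 5th: Db
- major 9th: Ab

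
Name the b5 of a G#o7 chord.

Root of G#o7 = G#. The 5th is a diminished 5th: G# up a diminished 5th → D.

D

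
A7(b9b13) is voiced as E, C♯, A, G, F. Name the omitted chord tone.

B♭

The full A7(b9b13) chord is A, C♯, E, G, B♭, F.
Comparing with the voicing, the minor 9th (9th) — B♭ — is absent.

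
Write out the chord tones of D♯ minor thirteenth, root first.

D♯ minor thirteenth is a minor thirteenth built on D♯.
root → D♯
3rd (minor 3rd) → F♯
5th (perfect 5th) → A♯
7th (minor 7th) → C♯
9th (major 9th) → E♯
11th (perfect 11th) → G♯
13th (major 13th) → B♯

D♯, F♯, A♯, C♯, E♯, G♯, B♯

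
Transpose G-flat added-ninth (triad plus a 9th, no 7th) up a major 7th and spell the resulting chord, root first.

F – A – C – G

Transposed root: Gb → F (major 7th up). So we spell F added-ninth:
- root: F
- major 3rd: A
- perfect 5th: C
- major 9th: G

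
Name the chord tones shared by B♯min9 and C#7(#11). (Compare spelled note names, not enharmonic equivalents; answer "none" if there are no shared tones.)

F##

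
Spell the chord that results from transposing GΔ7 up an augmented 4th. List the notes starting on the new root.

Transposed root: G → C# (augmented 4th up). So we spell C# major seventh:
- root: C#
- major 3rd: E#
- perfect 5th: G#
- major 7th: B#

C# – E# – G# – B#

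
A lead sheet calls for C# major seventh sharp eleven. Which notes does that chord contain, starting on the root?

C# – E# – G# – B# – F##

C# major seventh sharp eleven is a major seventh sharp eleven built on C#.
- root: C#
- major 3rd: E#
- perfect 5th: G#
- major 7th: B#
- augmented 11th: F##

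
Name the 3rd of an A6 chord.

A6 is built on A; its 3rd is a major 3rd above the root.
A third above A uses the letter C, and the major 3rd above A is C#.

C#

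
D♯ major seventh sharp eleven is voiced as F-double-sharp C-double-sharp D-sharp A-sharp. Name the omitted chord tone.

The full D♯ major seventh sharp eleven chord is D-sharp, F-double-sharp, A-sharp, C-double-sharp, G-double-sharp.
Comparing with the voicing, the augmented 11th (11th) — G-double-sharp — is absent.

G-double-sharp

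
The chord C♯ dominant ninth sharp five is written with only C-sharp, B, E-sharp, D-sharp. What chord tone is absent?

G-double-sharp

C♯ dominant ninth sharp five = C-sharp, E-sharp, G-double-sharp, B, D-sharp. The voicing lacks the 5th (augmented 5th), G-double-sharp.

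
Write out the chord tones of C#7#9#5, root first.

C#7#9#5: dominant seventh sharp nine sharp five on C#.
root → C#
3rd (major 3rd) → E#
5th (augmented 5th) → G##
7th (minor 7th) → B
9th (augmented 9th) → D##

C#, E#, G##, B, D##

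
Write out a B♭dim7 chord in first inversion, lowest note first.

Db – Fb – Abb – Bb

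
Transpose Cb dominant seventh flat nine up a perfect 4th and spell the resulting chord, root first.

Fb Ab Cb Ebb Gbb

A perfect 4th up from Cb is Fb, so the new chord is Fb dominant seventh flat nine.
root → Fb
3rd (major 3rd) → Ab
5th (perfect 5th) → Cb
7th (minor 7th) → Ebb
9th (minor 9th) → Gbb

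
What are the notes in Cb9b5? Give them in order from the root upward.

C♭ – E♭ – G𝄫 – B𝄫 – D♭

Cb9b5: dominant ninth flat five on C♭.
C♭ — root
E♭ — major 3rd
G𝄫 — diminished 5th
B𝄫 — minor 7th
D♭ — major 9th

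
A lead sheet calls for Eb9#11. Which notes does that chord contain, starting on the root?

Eb9#11: dominant ninth sharp eleven on E♭.
- root: E♭
- major 3rd: G
- perfect 5th: B♭
- minor 7th: D♭
- major 9th: F
- augmented 11th: A

E♭, G, B♭, D♭, F, A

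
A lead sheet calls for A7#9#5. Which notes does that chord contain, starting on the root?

A7#9#5 is a dominant seventh sharp nine sharp five built on A.
Root: A
Major 3rd (3rd): C#
Augmented 5th (5th): E#
Minor 7th (7th): G
Augmented 9th (9th): B#

A  C#  E#  G  B#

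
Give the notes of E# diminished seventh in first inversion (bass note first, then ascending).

E# diminished seventh = E#–G#–B–D; first inversion → third (G#) lowest.

G# – B – D – E#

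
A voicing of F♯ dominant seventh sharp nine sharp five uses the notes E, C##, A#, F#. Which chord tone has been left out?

G##

The full F♯ dominant seventh sharp nine sharp five chord is F#, A#, C##, E, G##.
Comparing with the voicing, the augmented 9th (9th) — G## — is absent.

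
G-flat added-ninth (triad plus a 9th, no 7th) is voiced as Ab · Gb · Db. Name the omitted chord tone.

The full G-flat added-ninth chord is Gb, Bb, Db, Ab.
Comparing with the voicing, the major 3rd (3rd) — Bb — is absent.

Bb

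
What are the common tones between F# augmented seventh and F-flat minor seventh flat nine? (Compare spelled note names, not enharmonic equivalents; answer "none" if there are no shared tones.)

F# augmented seventh: F# A# C## E
F-flat minor seventh flat nine: Fb Abb Cb Ebb Gbb
Common to both → none.

none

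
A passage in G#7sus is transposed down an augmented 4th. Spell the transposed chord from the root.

An augmented 4th down from G# is D, so the new chord is D dominant seventh suspended fourth.
- root: D
- perfect 4th: G
- perfect 5th: A
- minor 7th: C

D, G, A, C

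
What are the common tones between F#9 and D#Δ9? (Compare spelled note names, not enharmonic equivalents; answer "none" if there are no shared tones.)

F#9 = F#, A#, C#, E, G#.
D#Δ9 = D#, F##, A#, C##, E#.
Shared: A#.

A#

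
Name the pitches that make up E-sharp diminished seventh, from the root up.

E-sharp diminished seventh is a diminished seventh built on E-sharp.
Root: E-sharp
Minor 3rd (3rd): G-sharp
Diminished 5th (5th): B
Diminished 7th (7th): D

E-sharp, G-sharp, B, D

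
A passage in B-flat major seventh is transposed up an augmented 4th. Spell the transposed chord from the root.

E – G# – B – D#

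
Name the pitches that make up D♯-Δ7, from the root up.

D♯ – F♯ – A♯ – C𝄪

Root D♯, quality minor-major seventh:
D♯ — root
F♯ — minor 3rd
A♯ — perfect 5th
C𝄪 — major 7th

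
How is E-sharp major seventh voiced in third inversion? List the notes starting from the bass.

D-double-sharp – E-sharp – G-double-sharp – B-sharp

E-sharp major seventh = E-sharp–G-double-sharp–B-sharp–D-double-sharp; third inversion → seventh (D-double-sharp) lowest.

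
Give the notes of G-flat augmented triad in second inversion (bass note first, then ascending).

D, G♭, B♭

In root position, G-flat augmented triad is G♭–B♭–D.
Second inversion puts the fifth (D) in the bass.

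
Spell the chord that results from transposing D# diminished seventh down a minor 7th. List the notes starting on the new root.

D# down a minor 7th → E#. New chord: E# diminished seventh.
E# — root
G# — minor 3rd
B — diminished 5th
D — diminished 7th

E#  G#  B  D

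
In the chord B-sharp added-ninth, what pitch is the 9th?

Root of B-sharp added-ninth = B#. The 9th is a major 9th: B# up a major 9th → C##.

C##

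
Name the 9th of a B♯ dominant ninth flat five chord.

Root of B♯ dominant ninth flat five = B♯. The 9th is a major 9th: B♯ up a major 9th → C𝄪.

C𝄪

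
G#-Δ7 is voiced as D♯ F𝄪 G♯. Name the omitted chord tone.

G#-Δ7 = G♯, B, D♯, F𝄪. The voicing lacks the 3rd (minor 3rd), B.

B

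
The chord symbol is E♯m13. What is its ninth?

F𝄪

Root of E♯m13 = E♯. The 9th is a major 9th: E♯ up a major 9th → F𝄪.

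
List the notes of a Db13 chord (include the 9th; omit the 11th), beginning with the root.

Db F Ab Cb Eb Bb

Root Db, quality dominant thirteenth:
Root: Db
Major 3rd (3rd): F
Perfect 5th (5th): Ab
Minor 7th (7th): Cb
Major 9th (9th): Eb
Major 13th (13th): Bb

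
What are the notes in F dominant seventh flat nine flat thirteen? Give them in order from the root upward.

F dominant seventh flat nine flat thirteen: dominant seventh flat nine flat thirteen on F.
Root: F
Major 3rd (3rd): A
Perfect 5th (5th): C
Minor 7th (7th): Eb
Minor 9th (9th): Gb
Minor 13th (13th): Db

F – A – C – Eb – Gb – Db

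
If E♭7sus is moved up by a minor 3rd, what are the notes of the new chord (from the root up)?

G♭ – C♭ – D♭ – F♭

Transposed root: E♭ → G♭ (minor 3rd up). So we spell G♭ dominant seventh suspended fourth:
Root: G♭
Perfect 4th (4th): C♭
Perfect 5th (5th): D♭
Minor 7th (7th): F♭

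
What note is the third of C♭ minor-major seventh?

Root of C♭ minor-major seventh = C-flat. The 3rd is a minor 3rd: C-flat up a minor 3rd → E-double-flat.

E-double-flat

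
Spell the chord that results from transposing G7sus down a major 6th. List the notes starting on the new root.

G down a major 6th → Bb. New chord: Bb dominant seventh suspended fourth.
- root: Bb
- perfect 4th: Eb
- perfect 5th: F
- minor 7th: Ab

Bb, Eb, F, Ab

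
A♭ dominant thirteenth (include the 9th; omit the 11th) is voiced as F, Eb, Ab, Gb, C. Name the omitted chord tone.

Bb

The full A♭ dominant thirteenth chord is Ab, C, Eb, Gb, Bb, F.
Comparing with the voicing, the major 9th (9th) — Bb — is absent.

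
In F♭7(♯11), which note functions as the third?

A♭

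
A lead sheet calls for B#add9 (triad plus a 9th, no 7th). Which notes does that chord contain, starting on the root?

B♯, D𝄪, F𝄪, C𝄪

B#add9 is an added-ninth built on B♯.
Root: B♯
Major 3rd (3rd): D𝄪
Perfect 5th (5th): F𝄪
Major 9th (9th): C𝄪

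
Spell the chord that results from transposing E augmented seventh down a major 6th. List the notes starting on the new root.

G, B, D#, F

E down a major 6th → G. New chord: G augmented seventh.
G — root
B — major 3rd
D# — augmented 5th
F — minor 7th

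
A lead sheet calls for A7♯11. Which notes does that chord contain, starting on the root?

A  C#  E  G  D#

Root A, quality dominant seventh sharp eleven:
- root: A
- major 3rd: C#
- perfect 5th: E
- minor 7th: G
- augmented 11th: D#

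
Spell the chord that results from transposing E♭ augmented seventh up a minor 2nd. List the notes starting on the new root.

A minor 2nd up from Eb is Fb, so the new chord is Fb augmented seventh.
Root: Fb
Major 3rd (3rd): Ab
Augmented 5th (5th): C
Minor 7th (7th): Ebb

Fb, Ab, C, Ebb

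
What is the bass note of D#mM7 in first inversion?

F♯

D#mM7 = D♯–F♯–A♯–C𝄪. First inversion → third in the bass = F♯.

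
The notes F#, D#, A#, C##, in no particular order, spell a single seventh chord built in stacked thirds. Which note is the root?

D#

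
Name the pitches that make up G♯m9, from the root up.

G♯m9: minor ninth on G#.
G# — root
B — minor 3rd
D# — perfect 5th
F# — minor 7th
A# — major 9th

G# B D# F# A#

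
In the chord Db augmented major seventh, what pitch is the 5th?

A

Db augmented major seventh is built on Db; its 5th is an augmented 5th above the root.
A fifth above D uses the letter A, and the augmented 5th above Db is A.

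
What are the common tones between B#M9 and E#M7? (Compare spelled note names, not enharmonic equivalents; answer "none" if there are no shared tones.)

B# D##

B#M9 = B#, D##, F##, A##, C##.
E#M7 = E#, G##, B#, D##.
Shared: B#, D##.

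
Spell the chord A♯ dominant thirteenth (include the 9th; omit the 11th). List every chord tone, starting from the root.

A-sharp, C-double-sharp, E-sharp, G-sharp, B-sharp, F-double-sharp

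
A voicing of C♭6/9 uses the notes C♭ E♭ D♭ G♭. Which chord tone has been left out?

The full C♭6/9 chord is C♭, E♭, G♭, A♭, D♭.
Comparing with the voicing, the major 6th (6th) — A♭ — is absent.

A♭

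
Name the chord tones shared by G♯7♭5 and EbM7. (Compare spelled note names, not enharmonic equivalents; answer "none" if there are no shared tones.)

D

G♯7♭5 = G#, B#, D, F#.
EbM7 = Eb, G, Bb, D.
Shared: D.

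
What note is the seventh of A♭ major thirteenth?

G

A♭ major thirteenth is built on A-flat; its 7th is a major 7th above the root.
A seventh above A uses the letter G, and the major 7th above A-flat is G.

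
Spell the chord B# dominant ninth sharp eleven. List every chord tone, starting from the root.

B-sharp, D-double-sharp, F-double-sharp, A-sharp, C-double-sharp, E-double-sharp

B# dominant ninth sharp eleven: dominant ninth sharp eleven on B-sharp.
B-sharp — root
D-double-sharp — major 3rd
F-double-sharp — perfect 5th
A-sharp — minor 7th
C-double-sharp — major 9th
E-double-sharp — augmented 11th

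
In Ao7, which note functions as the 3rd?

Ao7 is built on A; its 3rd is a minor 3rd above the root.
A third above A uses the letter C, and the minor 3rd above A is C.

C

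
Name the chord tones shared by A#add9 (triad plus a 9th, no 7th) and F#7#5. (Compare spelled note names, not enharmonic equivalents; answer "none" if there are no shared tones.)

A# C##

A#add9: A# C## E# B#
F#7#5: F# A# C## E
Common to both → A#, C##.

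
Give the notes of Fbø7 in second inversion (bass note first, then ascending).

Cbb  Ebb  Fb  Abb

Fbø7 = Fb–Abb–Cbb–Ebb; second inversion → fifth (Cbb) lowest.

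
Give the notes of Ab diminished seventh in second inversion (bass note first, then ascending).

Ebb – Gbb – Ab – Cb

In root position, Ab diminished seventh is Ab–Cb–Ebb–Gbb.
Second inversion puts the fifth (Ebb) in the bass.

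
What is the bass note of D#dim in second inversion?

A

D#dim = D♯–F♯–A. Second inversion → fifth in the bass = A.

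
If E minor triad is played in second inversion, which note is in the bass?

B

E minor triad in root position is E–G–B.
Second inversion places the fifth in the bass, which is B.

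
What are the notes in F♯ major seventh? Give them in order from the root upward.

F-sharp  A-sharp  C-sharp  E-sharp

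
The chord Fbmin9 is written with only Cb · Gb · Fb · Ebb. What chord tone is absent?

Fbmin9 = Fb, Abb, Cb, Ebb, Gb. The voicing lacks the 3rd (minor 3rd), Abb.

Abb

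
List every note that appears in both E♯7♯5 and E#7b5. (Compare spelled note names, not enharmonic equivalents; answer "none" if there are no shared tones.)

E♯7♯5: E♯ G𝄪 B𝄪 D♯
E#7b5: E♯ G𝄪 B D♯
Common to both → E♯, G𝄪, D♯.

E♯, G𝄪, D♯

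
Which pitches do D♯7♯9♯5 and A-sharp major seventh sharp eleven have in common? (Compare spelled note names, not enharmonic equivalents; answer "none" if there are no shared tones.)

D♯7♯9♯5 = D#, F##, A##, C#, E##.
A-sharp major seventh sharp eleven = A#, C##, E#, G##, D##.
Shared: none.

none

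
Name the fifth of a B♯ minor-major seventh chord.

F-double-sharp

Root of B♯ minor-major seventh = B-sharp. The 5th is a perfect 5th: B-sharp up a perfect 5th → F-double-sharp.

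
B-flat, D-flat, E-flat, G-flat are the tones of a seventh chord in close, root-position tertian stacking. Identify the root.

Stacking in thirds gives E-flat – G-flat – B-flat – D-flat, so E-flat is the root — E-flat minor seventh.

E-flat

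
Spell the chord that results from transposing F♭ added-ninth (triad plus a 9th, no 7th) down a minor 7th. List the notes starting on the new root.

G-flat, B-flat, D-flat, A-flat

F-flat down a minor 7th → G-flat. New chord: G-flat added-ninth.
- root: G-flat
- major 3rd: B-flat
- perfect 5th: D-flat
- major 9th: A-flat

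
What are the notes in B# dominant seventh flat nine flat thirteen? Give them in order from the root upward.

Root B#, quality dominant seventh flat nine flat thirteen:
root → B#
3rd (major 3rd) → D##
5th (perfect 5th) → F##
7th (minor 7th) → A#
9th (minor 9th) → C#
13th (minor 13th) → G#

B#, D##, F##, A#, C#, G#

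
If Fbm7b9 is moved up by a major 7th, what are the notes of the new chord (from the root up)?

Transposed root: F♭ → E♭ (major 7th up). So we spell E♭ minor seventh flat nine:
Root: E♭
Minor 3rd (3rd): G♭
Perfect 5th (5th): B♭
Minor 7th (7th): D♭
Minor 9th (9th): F♭

E♭, G♭, B♭, D♭, F♭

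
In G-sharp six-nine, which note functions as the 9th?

A#

G-sharp six-nine is built on G#; its 9th is a major 9th above the root.
A second above G uses the letter A, and the major 9th above G# is A#.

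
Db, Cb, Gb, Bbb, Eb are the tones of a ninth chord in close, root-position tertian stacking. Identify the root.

Cb

Arranged so that each adjacent pair is a third by letter name: Cb – Eb – Gb – Bbb – Db.
The bottom of that stack, Cb, is the root (this is Cb dominant ninth).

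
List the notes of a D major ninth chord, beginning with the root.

D, F-sharp, A, C-sharp, E

Root D, quality major ninth:
D — root
F-sharp — major 3rd
A — perfect 5th
C-sharp — major 7th
E — major 9th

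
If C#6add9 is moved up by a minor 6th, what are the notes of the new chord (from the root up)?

A  C#  E  F#  B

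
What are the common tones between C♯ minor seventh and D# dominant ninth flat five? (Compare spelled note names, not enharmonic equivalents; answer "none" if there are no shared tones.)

C#

C♯ minor seventh = C#, E, G#, B.
D# dominant ninth flat five = D#, F##, A, C#, E#.
Shared: C#.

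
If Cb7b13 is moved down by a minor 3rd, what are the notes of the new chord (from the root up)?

A♭ C E♭ G♭ F♭

Transposed root: C♭ → A♭ (minor 3rd down). So we spell A♭ dominant seventh flat thirteen:
- root: A♭
- major 3rd: C
- perfect 5th: E♭
- minor 7th: G♭
- minor 13th: F♭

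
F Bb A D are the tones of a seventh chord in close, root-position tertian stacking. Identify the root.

Bb

Arranged so that each adjacent pair is a third by letter name: Bb – D – F – A.
The bottom of that stack, Bb, is the root (this is Bb major seventh).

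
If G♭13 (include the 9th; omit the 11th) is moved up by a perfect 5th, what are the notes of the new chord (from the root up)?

D♭, F, A♭, C♭, E♭, B♭

G♭ up a perfect 5th → D♭. New chord: D♭ dominant thirteenth.
Root: D♭
Major 3rd (3rd): F
Perfect 5th (5th): A♭
Minor 7th (7th): C♭
Major 9th (9th): E♭
Major 13th (13th): B♭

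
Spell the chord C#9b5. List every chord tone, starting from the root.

C♯ E♯ G B D♯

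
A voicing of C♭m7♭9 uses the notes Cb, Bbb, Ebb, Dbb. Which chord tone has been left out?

Gb

C♭m7♭9 = Cb, Ebb, Gb, Bbb, Dbb. The voicing lacks the 5th (perfect 5th), Gb.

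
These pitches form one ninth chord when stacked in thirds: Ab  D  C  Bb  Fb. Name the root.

Bb

Stacking in thirds gives Bb – D – Fb – Ab – C, so Bb is the root — Bb dominant ninth flat five.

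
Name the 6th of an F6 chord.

D

Root of F6 = F. The 6th is a major 6th: F up a major 6th → D.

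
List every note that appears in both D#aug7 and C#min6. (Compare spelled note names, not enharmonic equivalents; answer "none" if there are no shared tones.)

D#aug7 = D#, F##, A##, C#.
C#min6 = C#, E, G#, A#.
Shared: C#.

C#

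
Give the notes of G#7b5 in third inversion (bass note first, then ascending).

F#  G#  B#  D

G#7b5 = G#–B#–D–F#; third inversion → seventh (F#) lowest.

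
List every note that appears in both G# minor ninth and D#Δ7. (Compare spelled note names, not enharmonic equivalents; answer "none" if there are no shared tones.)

D♯ A♯

G# minor ninth: G♯ B D♯ F♯ A♯
D#Δ7: D♯ F𝄪 A♯ C𝄪
Common to both → D♯, A♯.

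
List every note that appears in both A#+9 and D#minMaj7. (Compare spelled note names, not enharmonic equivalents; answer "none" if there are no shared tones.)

A#+9: A# C## E## G# B#
D#minMaj7: D# F# A# C##
Common to both → A#, C##.

A# – C##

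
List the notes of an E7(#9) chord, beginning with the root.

E – G# – B – D – F##

Root E, quality dominant seventh sharp nine:
Root: E
Major 3rd (3rd): G#
Perfect 5th (5th): B
Minor 7th (7th): D
Augmented 9th (9th): F##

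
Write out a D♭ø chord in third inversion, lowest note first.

D♭ø = D♭–F♭–A𝄫–C♭; third inversion → seventh (C♭) lowest.

C♭, D♭, F♭, A𝄫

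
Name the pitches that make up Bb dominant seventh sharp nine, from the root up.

Bb dominant seventh sharp nine: dominant seventh sharp nine on Bb.
Root: Bb
Major 3rd (3rd): D
Perfect 5th (5th): F
Minor 7th (7th): Ab
Augmented 9th (9th): C#

Bb, D, F, Ab, C#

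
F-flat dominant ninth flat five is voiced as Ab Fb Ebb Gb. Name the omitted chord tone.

The full F-flat dominant ninth flat five chord is Fb, Ab, Cbb, Ebb, Gb.
Comparing with the voicing, the diminished 5th (5th) — Cbb — is absent.

Cbb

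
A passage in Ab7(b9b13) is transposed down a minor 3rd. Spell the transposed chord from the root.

F, A, C, E♭, G♭, D♭

Transposed root: A♭ → F (minor 3rd down). So we spell F dominant seventh flat nine flat thirteen:
F — root
A — major 3rd
C — perfect 5th
E♭ — minor 7th
G♭ — minor 9th
D♭ — minor 13th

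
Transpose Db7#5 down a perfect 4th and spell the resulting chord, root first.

A perfect 4th down from Db is Ab, so the new chord is Ab augmented seventh.
Root: Ab
Major 3rd (3rd): C
Augmented 5th (5th): E
Minor 7th (7th): Gb

Ab, C, E, Gb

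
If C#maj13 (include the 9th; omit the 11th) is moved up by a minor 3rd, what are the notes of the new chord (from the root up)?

E, G♯, B, D♯, F♯, C♯

C♯ up a minor 3rd → E. New chord: E major thirteenth.
- root: E
- major 3rd: G♯
- perfect 5th: B
- major 7th: D♯
- major 9th: F♯
- major 13th: C♯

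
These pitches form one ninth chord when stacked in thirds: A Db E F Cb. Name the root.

Db

Stacking in thirds gives Db – F – A – Cb – E, so Db is the root — Db dominant seventh sharp nine sharp five.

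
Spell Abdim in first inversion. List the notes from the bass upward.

Cb – Ebb – Ab

In root position, Abdim is Ab–Cb–Ebb.
First inversion puts the third (Cb) in the bass.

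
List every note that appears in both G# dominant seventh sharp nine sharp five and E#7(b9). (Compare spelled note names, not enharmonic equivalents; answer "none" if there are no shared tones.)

B# – F#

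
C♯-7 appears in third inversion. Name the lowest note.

C♯-7 = C♯–E–G♯–B. Third inversion → seventh in the bass = B.

B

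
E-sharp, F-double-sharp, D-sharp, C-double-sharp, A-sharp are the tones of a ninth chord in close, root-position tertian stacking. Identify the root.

Arranged so that each adjacent pair is a third by letter name: D-sharp – F-double-sharp – A-sharp – C-double-sharp – E-sharp.
The bottom of that stack, D-sharp, is the root (this is D-sharp major ninth).

D-sharp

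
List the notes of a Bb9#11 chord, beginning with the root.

Bb, D, F, Ab, C, E

Bb9#11: dominant ninth sharp eleven on Bb.
- root: Bb
- major 3rd: D
- perfect 5th: F
- minor 7th: Ab
- major 9th: C
- augmented 11th: E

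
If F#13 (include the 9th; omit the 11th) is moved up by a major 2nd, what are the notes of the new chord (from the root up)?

G# – B# – D# – F# – A# – E#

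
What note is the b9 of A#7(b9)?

B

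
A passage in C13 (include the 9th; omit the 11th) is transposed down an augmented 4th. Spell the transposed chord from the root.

G♭, B♭, D♭, F♭, A♭, E♭

C down an augmented 4th → G♭. New chord: G♭ dominant thirteenth.
root → G♭
3rd (major 3rd) → B♭
5th (perfect 5th) → D♭
7th (minor 7th) → F♭
9th (major 9th) → A♭
13th (major 13th) → E♭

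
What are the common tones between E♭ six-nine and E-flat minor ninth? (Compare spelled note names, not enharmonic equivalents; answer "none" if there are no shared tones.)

E♭ six-nine: E-flat G B-flat C F
E-flat minor ninth: E-flat G-flat B-flat D-flat F
Common to both → E-flat, B-flat, F.

E-flat, B-flat, F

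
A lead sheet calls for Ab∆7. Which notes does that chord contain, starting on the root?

Ab∆7 is a major seventh built on Ab.
Ab — root
C — major 3rd
Eb — perfect 5th
G — major 7th

Ab – C – Eb – G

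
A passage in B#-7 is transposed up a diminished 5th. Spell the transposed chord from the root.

F#, A, C#, E

B# up a diminished 5th → F#. New chord: F# minor seventh.
root → F#
3rd (minor 3rd) → A
5th (perfect 5th) → C#
7th (minor 7th) → E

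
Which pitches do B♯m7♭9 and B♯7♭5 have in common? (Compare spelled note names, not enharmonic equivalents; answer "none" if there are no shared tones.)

B♯m7♭9: B# D# F## A# C#
B♯7♭5: B# D## F# A#
Common to both → B#, A#.

B#, A#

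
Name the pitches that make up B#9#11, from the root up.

B#, D##, F##, A#, C##, E##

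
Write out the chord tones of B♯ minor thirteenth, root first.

B♯ – D♯ – F𝄪 – A♯ – C𝄪 – E♯ – G𝄪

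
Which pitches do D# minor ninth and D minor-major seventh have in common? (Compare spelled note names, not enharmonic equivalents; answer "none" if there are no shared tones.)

D# minor ninth = D-sharp, F-sharp, A-sharp, C-sharp, E-sharp.
D minor-major seventh = D, F, A, C-sharp.
Shared: C-sharp.

C-sharp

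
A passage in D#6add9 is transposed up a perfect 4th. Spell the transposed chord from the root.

G#  B#  D#  E#  A#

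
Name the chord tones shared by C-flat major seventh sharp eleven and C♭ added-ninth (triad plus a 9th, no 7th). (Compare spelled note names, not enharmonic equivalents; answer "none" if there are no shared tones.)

C-flat major seventh sharp eleven = C-flat, E-flat, G-flat, B-flat, F.
C♭ added-ninth = C-flat, E-flat, G-flat, D-flat.
Shared: C-flat, E-flat, G-flat.

C-flat  E-flat  G-flat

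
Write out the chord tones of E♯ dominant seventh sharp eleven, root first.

E-sharp G-double-sharp B-sharp D-sharp A-double-sharp

E♯ dominant seventh sharp eleven: dominant seventh sharp eleven on E-sharp.
root → E-sharp
3rd (major 3rd) → G-double-sharp
5th (perfect 5th) → B-sharp
7th (minor 7th) → D-sharp
11th (augmented 11th) → A-double-sharp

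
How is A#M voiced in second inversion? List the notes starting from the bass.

E# – A# – C##

In root position, A#M is A#–C##–E#.
Second inversion puts the fifth (E#) in the bass.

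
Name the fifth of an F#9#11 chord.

Root of F#9#11 = F#. The 5th is a perfect 5th: F# up a perfect 5th → C#.

C#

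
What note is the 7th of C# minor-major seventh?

B#

Root of C# minor-major seventh = C#. The 7th is a major 7th: C# up a major 7th → B#.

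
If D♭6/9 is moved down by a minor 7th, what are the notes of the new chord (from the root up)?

Eb, G, Bb, C, F

Db down a minor 7th → Eb. New chord: Eb six-nine.
Eb — root
G — major 3rd
Bb — perfect 5th
C — major 6th
F — major 9th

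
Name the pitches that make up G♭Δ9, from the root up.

Root Gb, quality major ninth:
Gb — root
Bb — major 3rd
Db — perfect 5th
F — major 7th
Ab — major 9th

Gb Bb Db F Ab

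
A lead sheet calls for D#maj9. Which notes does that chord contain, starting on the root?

D# F## A# C## E#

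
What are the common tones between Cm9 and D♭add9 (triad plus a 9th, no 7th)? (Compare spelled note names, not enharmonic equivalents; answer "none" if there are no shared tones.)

Cm9: C Eb G Bb D
D♭add9: Db F Ab Eb
Common to both → Eb.

Eb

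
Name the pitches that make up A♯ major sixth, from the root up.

A♯ major sixth is a major sixth built on A-sharp.
- root: A-sharp
- major 3rd: C-double-sharp
- perfect 5th: E-sharp
- major 6th: F-double-sharp

A-sharp – C-double-sharp – E-sharp – F-double-sharp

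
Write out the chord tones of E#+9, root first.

E# G## B## D# F##

E#+9 is a dominant ninth sharp five built on E#.
Root: E#
Major 3rd (3rd): G##
Augmented 5th (5th): B##
Minor 7th (7th): D#
Major 9th (9th): F##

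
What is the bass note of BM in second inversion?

F#

BM in root position is B–D#–F#.
Second inversion places the fifth in the bass, which is F#.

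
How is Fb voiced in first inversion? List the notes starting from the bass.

A♭ C♭ F♭

Fb = F♭–A♭–C♭; first inversion → third (A♭) lowest.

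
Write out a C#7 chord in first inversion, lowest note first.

E♯, G♯, B, C♯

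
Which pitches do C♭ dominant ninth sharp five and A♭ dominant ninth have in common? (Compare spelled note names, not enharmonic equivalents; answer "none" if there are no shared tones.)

E-flat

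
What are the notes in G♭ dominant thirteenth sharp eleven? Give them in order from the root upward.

Gb – Bb – Db – Fb – Ab – C – Eb

G♭ dominant thirteenth sharp eleven: dominant thirteenth sharp eleven on Gb.
root → Gb
3rd (major 3rd) → Bb
5th (perfect 5th) → Db
7th (minor 7th) → Fb
9th (major 9th) → Ab
11th (augmented 11th) → C
13th (major 13th) → Eb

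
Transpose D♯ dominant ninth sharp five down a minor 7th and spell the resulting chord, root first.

E#  G##  B##  D#  F##

A minor 7th down from D# is E#, so the new chord is E# dominant ninth sharp five.
E# — root
G## — major 3rd
B## — augmented 5th
D# — minor 7th
F## — major 9th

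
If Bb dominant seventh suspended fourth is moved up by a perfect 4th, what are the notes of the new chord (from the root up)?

E-flat  A-flat  B-flat  D-flat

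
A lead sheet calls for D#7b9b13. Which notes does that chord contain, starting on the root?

D#  F##  A#  C#  E  B

D#7b9b13: dominant seventh flat nine flat thirteen on D#.
- root: D#
- major 3rd: F##
- perfect 5th: A#
- minor 7th: C#
- minor 9th: E
- minor 13th: B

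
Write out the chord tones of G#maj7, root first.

G# B# D# F##

Root G#, quality major seventh:
root → G#
3rd (major 3rd) → B#
5th (perfect 5th) → D#
7th (major 7th) → F##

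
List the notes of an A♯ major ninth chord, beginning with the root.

A-sharp, C-double-sharp, E-sharp, G-double-sharp, B-sharp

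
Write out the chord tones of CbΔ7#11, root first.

CbΔ7#11 is a major seventh sharp eleven built on Cb.
- root: Cb
- major 3rd: Eb
- perfect 5th: Gb
- major 7th: Bb
- augmented 11th: F

Cb, Eb, Gb, Bb, F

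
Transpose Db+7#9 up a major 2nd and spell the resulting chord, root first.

E♭, G, B, D♭, F♯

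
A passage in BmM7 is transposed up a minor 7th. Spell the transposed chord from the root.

Transposed root: B → A (minor 7th up). So we spell A minor-major seventh:
root → A
3rd (minor 3rd) → C
5th (perfect 5th) → E
7th (major 7th) → G#

A – C – E – G#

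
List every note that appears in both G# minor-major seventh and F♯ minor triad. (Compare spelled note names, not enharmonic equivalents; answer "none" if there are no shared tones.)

none

G# minor-major seventh = G#, B, D#, F##.
F♯ minor triad = F#, A, C#.
Shared: none.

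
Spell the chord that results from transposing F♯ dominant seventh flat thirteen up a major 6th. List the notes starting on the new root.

D# – F## – A# – C# – B

Transposed root: F# → D# (major 6th up). So we spell D# dominant seventh flat thirteen:
root → D#
3rd (major 3rd) → F##
5th (perfect 5th) → A#
7th (minor 7th) → C#
13th (minor 13th) → B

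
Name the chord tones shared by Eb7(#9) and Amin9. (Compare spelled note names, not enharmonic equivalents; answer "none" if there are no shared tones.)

G

Eb7(#9): Eb G Bb Db F#
Amin9: A C E G B
Common to both → G.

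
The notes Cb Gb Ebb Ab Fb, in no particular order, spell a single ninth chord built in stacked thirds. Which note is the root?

Stacking in thirds gives Fb – Ab – Cb – Ebb – Gb, so Fb is the root — Fb dominant ninth.

Fb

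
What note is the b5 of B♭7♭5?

F♭

B♭7♭5 is built on B♭; its 5th is a diminished 5th above the root.
A fifth above B uses the letter F, and the diminished 5th above B♭ is F♭.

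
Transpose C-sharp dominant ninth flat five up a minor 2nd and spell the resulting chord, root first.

D – F♯ – A♭ – C – E

Transposed root: C♯ → D (minor 2nd up). So we spell D dominant ninth flat five:
D — root
F♯ — major 3rd
A♭ — diminished 5th
C — minor 7th
E — major 9th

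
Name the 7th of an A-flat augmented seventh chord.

A-flat augmented seventh is built on A♭; its 7th is a minor 7th above the root.
A seventh above A uses the letter G, and the minor 7th above A♭ is G♭.

G♭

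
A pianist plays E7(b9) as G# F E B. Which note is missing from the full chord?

D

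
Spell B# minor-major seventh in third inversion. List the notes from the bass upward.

B# minor-major seventh = B-sharp–D-sharp–F-double-sharp–A-double-sharp; third inversion → seventh (A-double-sharp) lowest.

A-double-sharp  B-sharp  D-sharp  F-double-sharp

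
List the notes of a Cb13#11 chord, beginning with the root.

C♭, E♭, G♭, B𝄫, D♭, F, A♭

Cb13#11: dominant thirteenth sharp eleven on C♭.
- root: C♭
- major 3rd: E♭
- perfect 5th: G♭
- minor 7th: B𝄫
- major 9th: D♭
- augmented 11th: F
- major 13th: A♭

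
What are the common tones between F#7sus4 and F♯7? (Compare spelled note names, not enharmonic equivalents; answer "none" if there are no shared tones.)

F♯ C♯ E

F#7sus4 = F♯, B, C♯, E.
F♯7 = F♯, A♯, C♯, E.
Shared: F♯, C♯, E.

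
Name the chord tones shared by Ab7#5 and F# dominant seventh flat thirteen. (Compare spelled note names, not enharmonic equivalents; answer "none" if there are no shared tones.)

E

Ab7#5 = Ab, C, E, Gb.
F# dominant seventh flat thirteen = F#, A#, C#, E, D.
Shared: E.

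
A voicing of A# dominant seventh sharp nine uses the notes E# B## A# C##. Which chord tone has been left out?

A# dominant seventh sharp nine = A#, C##, E#, G#, B##. The voicing lacks the 7th (minor 7th), G#.

G#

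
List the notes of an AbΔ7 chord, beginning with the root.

A♭, C, E♭, G

AbΔ7: major seventh on A♭.
A♭ — root
C — major 3rd
E♭ — perfect 5th
G — major 7th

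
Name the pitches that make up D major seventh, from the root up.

Root D, quality major seventh:
D — root
F# — major 3rd
A — perfect 5th
C# — major 7th

D  F#  A  C#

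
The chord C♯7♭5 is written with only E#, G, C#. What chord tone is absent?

B

The full C♯7♭5 chord is C#, E#, G, B.
Comparing with the voicing, the minor 7th (7th) — B — is absent.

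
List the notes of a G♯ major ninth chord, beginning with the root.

G♯ major ninth: major ninth on G-sharp.
- root: G-sharp
- major 3rd: B-sharp
- perfect 5th: D-sharp
- major 7th: F-double-sharp
- major 9th: A-sharp

G-sharp – B-sharp – D-sharp – F-double-sharp – A-sharp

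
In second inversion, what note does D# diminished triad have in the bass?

D# diminished triad in root position is D#–F#–A.
Second inversion places the fifth in the bass, which is A.

A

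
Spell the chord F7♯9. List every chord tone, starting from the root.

F, A, C, Eb, G#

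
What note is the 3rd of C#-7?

E

Root of C#-7 = C#. The 3rd is a minor 3rd: C# up a minor 3rd → E.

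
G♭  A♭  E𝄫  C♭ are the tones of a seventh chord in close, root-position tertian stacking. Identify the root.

Stacking in thirds gives A♭ – C♭ – E𝄫 – G♭, so A♭ is the root — A♭ half-diminished seventh.

A♭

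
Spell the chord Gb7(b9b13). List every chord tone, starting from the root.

Gb7(b9b13): dominant seventh flat nine flat thirteen on G♭.
Root: G♭
Major 3rd (3rd): B♭
Perfect 5th (5th): D♭
Minor 7th (7th): F♭
Minor 9th (9th): A𝄫
Minor 13th (13th): E𝄫

G♭  B♭  D♭  F♭  A𝄫  E𝄫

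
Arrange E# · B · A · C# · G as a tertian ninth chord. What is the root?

A

Arranged so that each adjacent pair is a third by letter name: A – C# – E# – G – B.
The bottom of that stack, A, is the root (this is A dominant ninth sharp five).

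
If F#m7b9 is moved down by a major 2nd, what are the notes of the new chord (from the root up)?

A major 2nd down from F# is E, so the new chord is E minor seventh flat nine.
Root: E
Minor 3rd (3rd): G
Perfect 5th (5th): B
Minor 7th (7th): D
Minor 9th (9th): F

E – G – B – D – F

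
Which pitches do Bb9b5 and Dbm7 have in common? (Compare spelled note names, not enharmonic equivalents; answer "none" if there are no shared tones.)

Bb9b5: Bb D Fb Ab C
Dbm7: Db Fb Ab Cb
Common to both → Fb, Ab.

Fb Ab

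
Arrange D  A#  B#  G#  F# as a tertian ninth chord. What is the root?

G#

Stacking in thirds gives G# – B# – D – F# – A#, so G# is the root — G# dominant ninth flat five.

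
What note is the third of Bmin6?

D

Bmin6 is built on B; its 3rd is a minor 3rd above the root.
A third above B uses the letter D, and the minor 3rd above B is D.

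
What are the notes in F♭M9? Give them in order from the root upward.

Fb, Ab, Cb, Eb, Gb

F♭M9 is a major ninth built on Fb.
root → Fb
3rd (major 3rd) → Ab
5th (perfect 5th) → Cb
7th (major 7th) → Eb
9th (major 9th) → Gb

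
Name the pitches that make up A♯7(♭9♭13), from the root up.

Root A#, quality dominant seventh flat nine flat thirteen:
- root: A#
- major 3rd: C##
- perfect 5th: E#
- minor 7th: G#
- minor 9th: B
- minor 13th: F#

A#, C##, E#, G#, B, F#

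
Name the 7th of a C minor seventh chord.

B♭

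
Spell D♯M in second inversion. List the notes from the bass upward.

D♯M = D#–F##–A#; second inversion → fifth (A#) lowest.

A#, D#, F##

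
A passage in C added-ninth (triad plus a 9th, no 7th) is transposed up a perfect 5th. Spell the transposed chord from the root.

Transposed root: C → G (perfect 5th up). So we spell G added-ninth:
G — root
B — major 3rd
D — perfect 5th
A — major 9th

G, B, D, A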